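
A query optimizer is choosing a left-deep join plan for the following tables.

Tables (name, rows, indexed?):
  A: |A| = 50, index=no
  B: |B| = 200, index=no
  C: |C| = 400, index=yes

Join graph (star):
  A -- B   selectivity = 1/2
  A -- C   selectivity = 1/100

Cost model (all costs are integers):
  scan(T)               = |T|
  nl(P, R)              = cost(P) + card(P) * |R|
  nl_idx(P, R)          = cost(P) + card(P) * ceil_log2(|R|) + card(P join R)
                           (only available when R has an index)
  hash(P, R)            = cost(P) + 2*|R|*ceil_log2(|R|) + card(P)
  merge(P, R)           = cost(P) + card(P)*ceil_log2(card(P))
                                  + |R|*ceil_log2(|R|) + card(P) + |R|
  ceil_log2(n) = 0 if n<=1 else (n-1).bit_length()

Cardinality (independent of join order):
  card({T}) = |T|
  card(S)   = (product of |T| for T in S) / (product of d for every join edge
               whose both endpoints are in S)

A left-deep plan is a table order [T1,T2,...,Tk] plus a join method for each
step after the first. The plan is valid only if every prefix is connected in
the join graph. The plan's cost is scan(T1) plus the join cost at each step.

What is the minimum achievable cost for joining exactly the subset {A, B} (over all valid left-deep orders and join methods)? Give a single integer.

Selinger DP over subsets of {A,B}:
  {A}: scan cost=50, card=50
  {B}: scan cost=200, card=200
  {AB}: card=5000; try (A,hash)→1000, (B,merge)→2200, (A,merge)→2350, (B,hash)→3300, (B,nl)→10050, (A,nl)→10200; best=1000 via (A,hash)

1000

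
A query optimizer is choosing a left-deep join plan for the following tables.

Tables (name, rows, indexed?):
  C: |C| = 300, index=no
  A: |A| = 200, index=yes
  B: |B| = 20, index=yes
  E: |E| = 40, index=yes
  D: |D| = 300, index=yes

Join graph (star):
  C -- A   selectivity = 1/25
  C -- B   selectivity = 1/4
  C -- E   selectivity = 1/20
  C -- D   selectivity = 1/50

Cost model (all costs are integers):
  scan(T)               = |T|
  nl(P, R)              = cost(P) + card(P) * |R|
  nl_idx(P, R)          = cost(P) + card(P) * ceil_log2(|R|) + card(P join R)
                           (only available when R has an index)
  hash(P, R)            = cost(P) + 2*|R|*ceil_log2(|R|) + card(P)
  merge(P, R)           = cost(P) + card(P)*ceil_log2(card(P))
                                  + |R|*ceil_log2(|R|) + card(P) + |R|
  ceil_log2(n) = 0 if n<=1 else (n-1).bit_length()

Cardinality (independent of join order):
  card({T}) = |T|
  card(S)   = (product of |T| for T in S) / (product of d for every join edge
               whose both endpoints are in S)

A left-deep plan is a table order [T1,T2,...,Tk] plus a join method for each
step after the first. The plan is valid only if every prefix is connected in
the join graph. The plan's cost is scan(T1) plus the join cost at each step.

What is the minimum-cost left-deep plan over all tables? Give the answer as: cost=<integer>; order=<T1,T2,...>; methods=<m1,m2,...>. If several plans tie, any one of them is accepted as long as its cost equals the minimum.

cost=31480; order=C,E,B,D,A; methods=hash,hash,hash,hash

Selinger DP (subsets sized 1..n):
  {C}: scan cost=300, card=300
  {A}: scan cost=200, card=200
  {B}: scan cost=20, card=20
  {E}: scan cost=40, card=40
  {D}: scan cost=300, card=300
  {AC}: card=2400; try (A,hash)→3800, (C,merge)→5000, (A,merge)→5100, (A,nl_idx)→5100, (C,hash)→5800, (C,nl)→60200 …(+1); best=3800 via (A,hash)
  {BC}: card=1500; try (B,hash)→800, (C,merge)→3140, (B,nl_idx)→3300, (B,merge)→3420, (C,hash)→5440, (C,nl)→6020 …(+1); best=800 via (B,hash)
  {CE}: card=600; try (E,hash)→1080, (E,nl_idx)→2700, (C,merge)→3320, (E,merge)→3580, (C,hash)→5480, (C,nl)→12040 …(+1); best=1080 via (E,hash)
  {CD}: card=1800; try (D,nl_idx)→4800, (D,hash)→6000, (C,hash)→6000, (D,merge)→6300, (C,merge)→6300, (D,nl)→90300 …(+1); best=4800 via (D,nl_idx)
  {ABC}: card=12000; try (A,hash)→5500, (B,hash)→6400, (A,merge)→20600, (A,nl_idx)→24800, (B,nl_idx)→27800, (B,merge)→35120 …(+2); best=5500 via (A,hash)
  {ACE}: card=4800; try (A,hash)→4880, (E,hash)→6680, (A,merge)→9480, (A,nl_idx)→10680, (E,nl_idx)→23000, (E,merge)→35280 …(+2); best=4880 via (A,hash)
  {ACD}: card=14400; try (A,hash)→9800, (D,hash)→11600, (A,merge)→28200, (A,nl_idx)→33600, (D,merge)→38000, (D,nl_idx)→39800 …(+2); best=9800 via (A,hash)
  {BCE}: card=3000; try (B,hash)→1880, (E,hash)→2780, (B,nl_idx)→7080, (B,merge)→7800, (E,nl_idx)→12800, (B,nl)→13080 …(+2); best=1880 via (B,hash)
  {BCD}: card=9000; try (B,hash)→6800, (D,hash)→7700, (D,merge)→21800, (B,nl_idx)→22800, (D,nl_idx)→23300, (B,merge)→26520 …(+2); best=6800 via (B,hash)
  {CDE}: card=3600; try (E,hash)→7080, (D,hash)→7080, (D,nl_idx)→10080, (D,merge)→10680, (E,nl_idx)→19200, (E,merge)→26680 …(+2); best=7080 via (E,hash)
  {ABCE}: card=24000; try (A,hash)→8080, (B,hash)→9880, (E,hash)→17980, (A,merge)→42680, (A,nl_idx)→49880, (B,nl_idx)→52880 …(+6); best=8080 via (A,hash)
  {ABCD}: card=72000; try (A,hash)→19000, (D,hash)→22900, (B,hash)→24400, (A,merge)→143600, (A,nl_idx)→150800, (B,nl_idx)→153800 …(+6); best=19000 via (A,hash)
  {ACDE}: card=28800; try (A,hash)→13880, (D,hash)→15080, (E,hash)→24680, (A,merge)→55680, (A,nl_idx)→64680, (D,merge)→75080 …(+6); best=13880 via (A,hash)
  {BCDE}: card=18000; try (D,hash)→10280, (B,hash)→10880, (E,hash)→16280, (B,nl_idx)→43080, (D,merge)→43880, (D,nl_idx)→46880 …(+6); best=10280 via (D,hash)
  {ABCDE}: card=144000; try (A,hash)→31480, (D,hash)→37480, (B,hash)→42880, (E,hash)→91480, (A,nl_idx)→298280, (A,merge)→300080 …(+10); best=31480 via (A,hash)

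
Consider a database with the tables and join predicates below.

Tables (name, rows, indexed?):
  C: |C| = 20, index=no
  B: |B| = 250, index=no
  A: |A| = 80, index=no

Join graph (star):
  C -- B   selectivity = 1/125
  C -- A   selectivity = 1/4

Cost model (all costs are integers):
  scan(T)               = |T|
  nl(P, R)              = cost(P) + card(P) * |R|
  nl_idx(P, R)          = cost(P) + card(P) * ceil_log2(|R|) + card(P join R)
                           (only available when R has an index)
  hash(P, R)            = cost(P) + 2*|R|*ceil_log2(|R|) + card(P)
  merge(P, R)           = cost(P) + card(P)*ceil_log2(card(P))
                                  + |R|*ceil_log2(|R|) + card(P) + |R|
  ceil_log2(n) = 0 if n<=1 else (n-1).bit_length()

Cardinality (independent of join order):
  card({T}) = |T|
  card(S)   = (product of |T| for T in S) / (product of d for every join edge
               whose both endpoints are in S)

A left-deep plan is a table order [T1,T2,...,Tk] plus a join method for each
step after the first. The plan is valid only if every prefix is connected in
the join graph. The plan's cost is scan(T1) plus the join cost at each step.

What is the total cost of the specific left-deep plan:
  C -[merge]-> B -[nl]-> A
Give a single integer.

5590

step 1: scan C: cost=20, card=20
step 2: join B via merge
    card(P join B) = 20*250/(125) = 40
    cost = 20 + 20*5 + 250*8 + 20 + 250 = 2390
step 3: join A via nl
    card(P join A) = 40*80/(4) = 800
    cost = 2390 + 40*80 = 5590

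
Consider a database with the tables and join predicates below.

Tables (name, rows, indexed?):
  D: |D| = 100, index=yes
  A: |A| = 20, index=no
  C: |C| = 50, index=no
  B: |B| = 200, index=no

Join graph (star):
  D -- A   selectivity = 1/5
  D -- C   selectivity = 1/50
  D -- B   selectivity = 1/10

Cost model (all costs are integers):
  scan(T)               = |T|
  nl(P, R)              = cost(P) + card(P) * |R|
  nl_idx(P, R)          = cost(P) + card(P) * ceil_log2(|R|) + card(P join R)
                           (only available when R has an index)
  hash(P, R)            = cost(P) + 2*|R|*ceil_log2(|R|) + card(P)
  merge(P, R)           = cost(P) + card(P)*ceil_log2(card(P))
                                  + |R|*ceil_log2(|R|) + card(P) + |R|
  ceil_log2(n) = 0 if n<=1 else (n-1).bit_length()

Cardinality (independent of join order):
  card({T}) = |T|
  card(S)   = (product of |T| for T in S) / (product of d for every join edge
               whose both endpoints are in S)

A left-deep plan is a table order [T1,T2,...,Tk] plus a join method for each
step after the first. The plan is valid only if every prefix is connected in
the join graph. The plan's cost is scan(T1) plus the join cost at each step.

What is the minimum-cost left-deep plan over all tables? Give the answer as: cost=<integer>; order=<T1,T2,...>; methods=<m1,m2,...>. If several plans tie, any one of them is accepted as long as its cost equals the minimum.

cost=4400; order=C,D,A,B; methods=nl_idx,hash,hash

Selinger DP (subsets sized 1..n):
  {D}: scan cost=100, card=100
  {A}: scan cost=20, card=20
  {C}: scan cost=50, card=50
  {B}: scan cost=200, card=200
  {AD}: card=400; try (A,hash)→400, (D,nl_idx)→560, (D,merge)→940, (A,merge)→1020, (D,hash)→1440, (D,nl)→2020 …(+1); best=400 via (A,hash)
  {CD}: card=100; try (D,nl_idx)→500, (C,hash)→800, (D,merge)→1200, (C,merge)→1250, (D,hash)→1500, (D,nl)→5050 …(+1); best=500 via (D,nl_idx)
  {BD}: card=2000; try (D,hash)→1800, (B,merge)→2700, (D,merge)→2800, (B,hash)→3400, (D,nl_idx)→3600, (B,nl)→20100 …(+1); best=1800 via (D,hash)
  {ACD}: card=400; try (A,hash)→800, (C,hash)→1400, (A,merge)→1420, (A,nl)→2500, (C,merge)→4750, (C,nl)→20400; best=800 via (A,hash)
  {ABD}: card=8000; try (B,hash)→4000, (A,hash)→4000, (B,merge)→6200, (A,merge)→25920, (A,nl)→41800, (B,nl)→80400; best=4000 via (B,hash)
  {BCD}: card=2000; try (B,merge)→3100, (B,hash)→3800, (C,hash)→4400, (B,nl)→20500, (C,merge)→26150, (C,nl)→101800; best=3100 via (B,merge)
  {ABCD}: card=8000; try (B,hash)→4400, (A,hash)→5300, (B,merge)→6600, (C,hash)→12600, (A,merge)→27220, (A,nl)→43100 …(+3); best=4400 via (B,hash)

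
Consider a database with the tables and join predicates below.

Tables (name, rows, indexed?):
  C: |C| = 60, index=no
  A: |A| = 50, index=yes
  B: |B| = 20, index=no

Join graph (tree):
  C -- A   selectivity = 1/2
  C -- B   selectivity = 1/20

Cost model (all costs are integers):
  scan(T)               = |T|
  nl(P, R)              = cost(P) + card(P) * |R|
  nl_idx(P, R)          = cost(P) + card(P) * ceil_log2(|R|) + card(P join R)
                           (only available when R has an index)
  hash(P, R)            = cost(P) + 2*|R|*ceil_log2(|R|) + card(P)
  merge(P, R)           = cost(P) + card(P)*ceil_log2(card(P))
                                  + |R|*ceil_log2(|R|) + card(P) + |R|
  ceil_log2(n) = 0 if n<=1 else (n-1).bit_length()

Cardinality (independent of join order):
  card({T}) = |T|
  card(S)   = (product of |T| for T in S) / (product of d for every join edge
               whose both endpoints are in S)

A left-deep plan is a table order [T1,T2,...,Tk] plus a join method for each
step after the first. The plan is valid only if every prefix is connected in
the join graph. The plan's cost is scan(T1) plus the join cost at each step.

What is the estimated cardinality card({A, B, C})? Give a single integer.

Tables in S: A(50), B(20), C(60)
Edges inside S: C-A(d=2), C-B(d=20)
numerator = 50 * 20 * 60 = 60000
denominator = 2 * 20 = 40
card(S) = 60000 / 40 = 1500

1500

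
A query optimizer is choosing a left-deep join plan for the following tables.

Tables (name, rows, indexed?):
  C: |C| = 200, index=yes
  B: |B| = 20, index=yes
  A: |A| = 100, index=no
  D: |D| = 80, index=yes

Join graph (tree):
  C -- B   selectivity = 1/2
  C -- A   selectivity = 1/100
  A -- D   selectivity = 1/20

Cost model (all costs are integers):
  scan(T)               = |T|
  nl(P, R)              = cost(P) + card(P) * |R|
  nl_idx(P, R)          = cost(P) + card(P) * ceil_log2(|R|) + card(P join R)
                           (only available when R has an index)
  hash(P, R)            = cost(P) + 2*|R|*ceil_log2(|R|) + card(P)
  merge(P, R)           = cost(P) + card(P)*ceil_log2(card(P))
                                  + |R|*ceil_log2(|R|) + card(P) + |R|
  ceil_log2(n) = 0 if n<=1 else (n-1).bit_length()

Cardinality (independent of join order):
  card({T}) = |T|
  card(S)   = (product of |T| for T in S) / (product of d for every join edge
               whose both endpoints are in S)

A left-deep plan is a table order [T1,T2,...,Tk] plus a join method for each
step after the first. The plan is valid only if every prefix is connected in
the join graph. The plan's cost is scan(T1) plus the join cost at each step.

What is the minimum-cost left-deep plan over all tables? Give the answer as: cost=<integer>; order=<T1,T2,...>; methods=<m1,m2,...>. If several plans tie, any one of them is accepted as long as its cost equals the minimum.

cost=3420; order=A,C,D,B; methods=nl_idx,hash,hash

Selinger DP (subsets sized 1..n):
  {C}: scan cost=200, card=200
  {B}: scan cost=20, card=20
  {A}: scan cost=100, card=100
  {D}: scan cost=80, card=80
  {BC}: card=2000; try (B,hash)→600, (C,merge)→1940, (B,merge)→2120, (C,nl_idx)→2180, (B,nl_idx)→3200, (C,hash)→3240 …(+2); best=600 via (B,hash)
  {AC}: card=200; try (C,nl_idx)→1100, (A,hash)→1800, (C,merge)→2700, (A,merge)→2800, (C,hash)→3400, (C,nl)→20100 …(+1); best=1100 via (C,nl_idx)
  {AD}: card=400; try (D,nl_idx)→1200, (D,hash)→1320, (A,merge)→1520, (D,merge)→1540, (A,hash)→1560, (A,nl)→8080 …(+1); best=1200 via (D,nl_idx)
  {ABC}: card=2000; try (B,hash)→1500, (B,merge)→3020, (A,hash)→4000, (B,nl_idx)→4100, (B,nl)→5100, (A,merge)→25400 …(+1); best=1500 via (B,hash)
  {ACD}: card=800; try (D,hash)→2420, (D,nl_idx)→3300, (D,merge)→3540, (C,hash)→4800, (C,nl_idx)→5200, (C,merge)→7000 …(+2); best=2420 via (D,hash)
  {ABCD}: card=8000; try (B,hash)→3420, (D,hash)→4620, (B,merge)→11340, (B,nl_idx)→14420, (B,nl)→18420, (D,nl_idx)→23500 …(+2); best=3420 via (B,hash)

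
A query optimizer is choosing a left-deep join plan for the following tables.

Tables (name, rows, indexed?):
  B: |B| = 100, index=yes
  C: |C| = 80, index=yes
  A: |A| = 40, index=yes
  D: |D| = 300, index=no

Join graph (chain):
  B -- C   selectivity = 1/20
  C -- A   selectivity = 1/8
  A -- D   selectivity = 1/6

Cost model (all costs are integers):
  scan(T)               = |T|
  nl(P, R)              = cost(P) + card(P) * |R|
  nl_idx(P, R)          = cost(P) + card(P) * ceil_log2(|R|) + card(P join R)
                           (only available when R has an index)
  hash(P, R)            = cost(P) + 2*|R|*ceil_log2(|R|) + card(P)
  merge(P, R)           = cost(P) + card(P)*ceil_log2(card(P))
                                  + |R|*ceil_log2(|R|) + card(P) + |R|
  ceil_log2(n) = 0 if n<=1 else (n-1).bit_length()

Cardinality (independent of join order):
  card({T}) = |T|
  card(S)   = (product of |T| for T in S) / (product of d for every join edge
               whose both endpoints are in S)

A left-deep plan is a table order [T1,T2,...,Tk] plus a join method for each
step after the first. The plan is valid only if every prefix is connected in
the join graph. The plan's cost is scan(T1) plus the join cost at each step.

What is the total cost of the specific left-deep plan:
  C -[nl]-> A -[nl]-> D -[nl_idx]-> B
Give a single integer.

step 1: scan C: cost=80, card=80
step 2: join A via nl
    card(P join A) = 80*40/(8) = 400
    cost = 80 + 80*40 = 3280
step 3: join D via nl
    card(P join D) = 400*300/(6) = 20000
    cost = 3280 + 400*300 = 123280
step 4: join B via nl_idx
    card(P join B) = 20000*100/(20) = 100000
    cost = 123280 + 20000*7 + 100000 = 363280

363280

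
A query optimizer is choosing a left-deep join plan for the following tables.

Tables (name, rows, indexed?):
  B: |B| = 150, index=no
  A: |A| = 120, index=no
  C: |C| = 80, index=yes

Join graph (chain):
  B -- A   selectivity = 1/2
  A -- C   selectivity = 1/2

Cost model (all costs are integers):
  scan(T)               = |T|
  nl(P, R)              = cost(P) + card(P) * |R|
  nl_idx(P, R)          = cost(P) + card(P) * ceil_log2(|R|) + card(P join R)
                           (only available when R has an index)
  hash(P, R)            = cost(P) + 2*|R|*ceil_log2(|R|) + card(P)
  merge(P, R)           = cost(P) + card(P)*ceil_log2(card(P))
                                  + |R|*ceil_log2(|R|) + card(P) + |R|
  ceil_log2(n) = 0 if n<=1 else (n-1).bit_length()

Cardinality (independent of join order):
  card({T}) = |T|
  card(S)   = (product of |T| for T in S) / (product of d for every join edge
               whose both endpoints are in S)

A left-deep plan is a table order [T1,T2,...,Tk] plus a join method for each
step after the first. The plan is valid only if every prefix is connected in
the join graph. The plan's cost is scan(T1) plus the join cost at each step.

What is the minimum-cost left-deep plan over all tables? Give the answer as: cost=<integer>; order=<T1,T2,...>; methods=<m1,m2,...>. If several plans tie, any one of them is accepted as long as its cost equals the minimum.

cost=8560; order=A,C,B; methods=hash,hash

Selinger DP (subsets sized 1..n):
  {B}: scan cost=150, card=150
  {A}: scan cost=120, card=120
  {C}: scan cost=80, card=80
  {AB}: card=9000; try (A,hash)→1980, (B,merge)→2430, (A,merge)→2460, (B,hash)→2640, (B,nl)→18120, (A,nl)→18150; best=1980 via (A,hash)
  {AC}: card=4800; try (C,hash)→1360, (A,merge)→1680, (C,merge)→1720, (A,hash)→1840, (C,nl_idx)→5760, (A,nl)→9680 …(+1); best=1360 via (C,hash)
  {ABC}: card=360000; try (B,hash)→8560, (C,hash)→12100, (B,merge)→69910, (C,merge)→137620, (C,nl_idx)→424980, (B,nl)→721360 …(+1); best=8560 via (B,hash)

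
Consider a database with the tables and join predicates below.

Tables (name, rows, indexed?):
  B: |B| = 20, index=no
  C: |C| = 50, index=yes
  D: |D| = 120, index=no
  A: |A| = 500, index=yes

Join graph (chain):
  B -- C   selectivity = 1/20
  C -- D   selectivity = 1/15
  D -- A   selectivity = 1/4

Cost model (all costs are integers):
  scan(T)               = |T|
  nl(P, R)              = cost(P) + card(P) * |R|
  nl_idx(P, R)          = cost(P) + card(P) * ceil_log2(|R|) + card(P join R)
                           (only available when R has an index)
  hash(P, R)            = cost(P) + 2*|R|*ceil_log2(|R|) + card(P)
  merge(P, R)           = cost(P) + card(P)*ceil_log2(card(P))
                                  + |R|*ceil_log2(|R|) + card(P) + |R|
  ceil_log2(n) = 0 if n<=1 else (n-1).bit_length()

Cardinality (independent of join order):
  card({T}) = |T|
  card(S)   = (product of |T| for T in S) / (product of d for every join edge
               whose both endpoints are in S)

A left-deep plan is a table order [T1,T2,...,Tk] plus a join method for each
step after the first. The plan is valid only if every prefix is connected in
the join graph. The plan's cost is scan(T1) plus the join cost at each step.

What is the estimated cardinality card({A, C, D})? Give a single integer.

Tables in S: A(500), C(50), D(120)
Edges inside S: C-D(d=15), D-A(d=4)
numerator = 500 * 50 * 120 = 3000000
denominator = 15 * 4 = 60
card(S) = 3000000 / 60 = 50000

50000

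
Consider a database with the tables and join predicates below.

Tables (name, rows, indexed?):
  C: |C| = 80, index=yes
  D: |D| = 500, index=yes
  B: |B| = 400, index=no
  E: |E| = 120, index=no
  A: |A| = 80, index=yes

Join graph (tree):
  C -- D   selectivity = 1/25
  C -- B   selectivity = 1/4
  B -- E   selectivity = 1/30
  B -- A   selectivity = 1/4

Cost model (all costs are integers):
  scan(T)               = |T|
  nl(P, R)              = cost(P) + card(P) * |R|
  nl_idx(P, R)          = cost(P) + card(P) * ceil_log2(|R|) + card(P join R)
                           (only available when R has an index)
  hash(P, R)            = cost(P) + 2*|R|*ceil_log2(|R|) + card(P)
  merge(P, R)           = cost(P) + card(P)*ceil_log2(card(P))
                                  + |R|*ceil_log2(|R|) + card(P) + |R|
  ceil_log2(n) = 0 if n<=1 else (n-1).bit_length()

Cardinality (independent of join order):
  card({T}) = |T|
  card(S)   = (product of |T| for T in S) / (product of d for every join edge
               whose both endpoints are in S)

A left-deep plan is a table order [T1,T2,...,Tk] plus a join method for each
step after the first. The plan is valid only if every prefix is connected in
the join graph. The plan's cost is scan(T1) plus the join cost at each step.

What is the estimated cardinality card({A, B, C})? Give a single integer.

Tables in S: A(80), B(400), C(80)
Edges inside S: C-B(d=4), B-A(d=4)
numerator = 80 * 400 * 80 = 2560000
denominator = 4 * 4 = 16
card(S) = 2560000 / 16 = 160000

160000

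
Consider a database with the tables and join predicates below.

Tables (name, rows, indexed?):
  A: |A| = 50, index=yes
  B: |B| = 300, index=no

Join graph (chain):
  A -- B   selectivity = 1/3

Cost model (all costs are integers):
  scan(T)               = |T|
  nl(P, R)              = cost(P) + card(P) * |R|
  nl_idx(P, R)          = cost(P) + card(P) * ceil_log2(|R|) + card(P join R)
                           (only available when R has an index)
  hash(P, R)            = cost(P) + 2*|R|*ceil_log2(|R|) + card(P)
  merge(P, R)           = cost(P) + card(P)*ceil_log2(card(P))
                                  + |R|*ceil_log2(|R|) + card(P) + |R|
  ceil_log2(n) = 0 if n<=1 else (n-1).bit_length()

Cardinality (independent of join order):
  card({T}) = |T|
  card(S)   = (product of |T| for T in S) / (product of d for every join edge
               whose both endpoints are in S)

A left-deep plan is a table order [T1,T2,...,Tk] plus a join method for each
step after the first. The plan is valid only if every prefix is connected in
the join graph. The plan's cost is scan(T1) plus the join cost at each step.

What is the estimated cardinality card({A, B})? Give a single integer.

5000

Tables in S: A(50), B(300)
Edges inside S: A-B(d=3)
numerator = 50 * 300 = 15000
denominator = 3 = 3
card(S) = 15000 / 3 = 5000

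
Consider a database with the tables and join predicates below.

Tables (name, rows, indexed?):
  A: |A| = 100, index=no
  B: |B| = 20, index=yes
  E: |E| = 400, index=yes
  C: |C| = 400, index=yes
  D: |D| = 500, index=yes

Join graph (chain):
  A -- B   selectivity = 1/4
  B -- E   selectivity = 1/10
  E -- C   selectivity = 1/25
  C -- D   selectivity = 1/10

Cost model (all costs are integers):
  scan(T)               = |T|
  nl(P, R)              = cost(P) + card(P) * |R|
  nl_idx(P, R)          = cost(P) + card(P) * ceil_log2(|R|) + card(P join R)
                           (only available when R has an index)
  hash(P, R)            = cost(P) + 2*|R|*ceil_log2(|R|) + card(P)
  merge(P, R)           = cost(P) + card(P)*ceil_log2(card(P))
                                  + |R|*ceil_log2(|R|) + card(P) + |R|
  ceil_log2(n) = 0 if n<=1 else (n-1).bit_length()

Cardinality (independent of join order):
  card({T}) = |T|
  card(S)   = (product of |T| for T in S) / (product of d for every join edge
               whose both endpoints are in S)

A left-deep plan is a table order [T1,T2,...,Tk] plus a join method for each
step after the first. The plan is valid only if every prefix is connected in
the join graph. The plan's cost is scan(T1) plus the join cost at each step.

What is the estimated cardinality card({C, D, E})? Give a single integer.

320000

Tables in S: C(400), D(500), E(400)
Edges inside S: E-C(d=25), C-D(d=10)
numerator = 400 * 500 * 400 = 80000000
denominator = 25 * 10 = 250
card(S) = 80000000 / 250 = 320000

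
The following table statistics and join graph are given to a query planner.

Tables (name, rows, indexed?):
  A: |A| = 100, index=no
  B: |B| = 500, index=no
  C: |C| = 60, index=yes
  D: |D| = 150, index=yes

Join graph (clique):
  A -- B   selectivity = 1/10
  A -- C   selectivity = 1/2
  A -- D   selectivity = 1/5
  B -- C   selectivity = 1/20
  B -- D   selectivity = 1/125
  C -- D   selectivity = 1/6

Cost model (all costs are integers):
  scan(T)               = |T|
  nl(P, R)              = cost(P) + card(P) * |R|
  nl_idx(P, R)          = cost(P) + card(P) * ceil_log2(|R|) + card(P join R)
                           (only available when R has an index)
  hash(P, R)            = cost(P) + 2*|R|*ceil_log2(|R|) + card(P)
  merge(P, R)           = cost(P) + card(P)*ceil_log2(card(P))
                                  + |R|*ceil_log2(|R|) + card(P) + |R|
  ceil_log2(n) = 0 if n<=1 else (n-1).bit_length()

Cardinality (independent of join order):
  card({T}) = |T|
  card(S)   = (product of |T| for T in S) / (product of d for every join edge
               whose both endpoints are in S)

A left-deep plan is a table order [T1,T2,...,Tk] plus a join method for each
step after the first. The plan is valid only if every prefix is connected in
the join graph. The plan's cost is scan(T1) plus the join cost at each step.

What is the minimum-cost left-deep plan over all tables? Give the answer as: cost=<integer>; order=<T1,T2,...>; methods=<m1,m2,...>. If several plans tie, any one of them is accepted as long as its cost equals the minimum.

cost=6420; order=B,D,C,A; methods=hash,hash,hash

Selinger DP (subsets sized 1..n):
  {A}: scan cost=100, card=100
  {B}: scan cost=500, card=500
  {C}: scan cost=60, card=60
  {D}: scan cost=150, card=150
  {AB}: card=5000; try (A,hash)→2400, (B,merge)→5900, (A,merge)→6300, (B,hash)→9200, (B,nl)→50100, (A,nl)→50500; best=2400 via (A,hash)
  {AC}: card=3000; try (C,hash)→920, (A,merge)→1280, (C,merge)→1320, (A,hash)→1520, (C,nl_idx)→3700, (A,nl)→6060 …(+1); best=920 via (C,hash)
  {AD}: card=3000; try (A,hash)→1700, (D,merge)→2250, (A,merge)→2300, (D,hash)→2600, (D,nl_idx)→3900, (D,nl)→15100 …(+1); best=1700 via (A,hash)
  {BC}: card=1500; try (C,hash)→1720, (C,nl_idx)→5000, (B,merge)→5480, (C,merge)→5920, (B,hash)→9120, (B,nl)→30060 …(+1); best=1720 via (C,hash)
  {BD}: card=600; try (D,hash)→3400, (D,nl_idx)→5100, (B,merge)→6500, (D,merge)→6850, (B,hash)→9300, (B,nl)→75150 …(+1); best=3400 via (D,hash)
  {CD}: card=1500; try (C,hash)→1020, (D,merge)→1830, (C,merge)→1920, (D,nl_idx)→2040, (D,hash)→2520, (C,nl_idx)→2550 …(+2); best=1020 via (C,hash)
  {ABC}: card=7500; try (A,hash)→4620, (C,hash)→8120, (B,hash)→12920, (A,merge)→20520, (C,nl_idx)→39900, (B,merge)→44920 …(+4); best=4620 via (A,hash)
  {ABD}: card=1200; try (A,hash)→5400, (D,hash)→9800, (A,merge)→10800, (B,hash)→13700, (D,nl_idx)→43600, (B,merge)→45700 …(+4); best=5400 via (A,hash)
  {ACD}: card=15000; try (A,hash)→3920, (C,hash)→5420, (D,hash)→6320, (A,merge)→19820, (C,nl_idx)→34700, (D,nl_idx)→39920 …(+5); best=3920 via (A,hash)
  {BCD}: card=300; try (C,hash)→4720, (D,hash)→5620, (C,nl_idx)→7300, (C,merge)→10420, (B,hash)→11520, (D,nl_idx)→14020 …(+5); best=4720 via (C,hash)
  {ABCD}: card=300; try (A,hash)→6420, (C,hash)→7320, (A,merge)→8520, (C,nl_idx)→12900, (D,hash)→14520, (C,merge)→20220 …(+8); best=6420 via (A,hash)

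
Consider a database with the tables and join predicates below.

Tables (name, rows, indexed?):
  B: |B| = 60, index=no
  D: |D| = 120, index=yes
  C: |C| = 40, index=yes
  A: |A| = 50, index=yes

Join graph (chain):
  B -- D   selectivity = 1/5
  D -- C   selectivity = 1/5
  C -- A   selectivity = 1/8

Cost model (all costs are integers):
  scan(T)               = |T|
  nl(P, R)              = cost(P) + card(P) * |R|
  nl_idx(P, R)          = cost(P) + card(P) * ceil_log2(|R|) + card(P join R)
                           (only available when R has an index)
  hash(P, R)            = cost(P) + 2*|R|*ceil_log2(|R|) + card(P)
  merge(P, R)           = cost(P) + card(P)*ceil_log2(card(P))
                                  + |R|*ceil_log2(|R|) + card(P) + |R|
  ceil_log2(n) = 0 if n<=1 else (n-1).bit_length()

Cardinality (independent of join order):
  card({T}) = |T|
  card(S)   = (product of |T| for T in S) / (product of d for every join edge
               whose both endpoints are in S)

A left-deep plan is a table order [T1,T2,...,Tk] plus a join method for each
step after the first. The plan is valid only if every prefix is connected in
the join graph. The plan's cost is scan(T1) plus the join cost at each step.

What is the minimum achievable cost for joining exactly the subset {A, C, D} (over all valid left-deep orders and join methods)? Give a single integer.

2280

Selinger DP over subsets of {A,C,D}:
  {D}: scan cost=120, card=120
  {C}: scan cost=40, card=40
  {A}: scan cost=50, card=50
  {CD}: card=960; try (C,hash)→720, (D,merge)→1280, (D,nl_idx)→1280, (C,merge)→1360, (D,hash)→1760, (C,nl_idx)→1800 …(+2); best=720 via (C,hash)
  {AC}: card=250; try (A,nl_idx)→530, (C,hash)→580, (C,nl_idx)→600, (A,merge)→670, (C,merge)→680, (A,hash)→680 …(+2); best=530 via (A,nl_idx)
  {ACD}: card=6000; try (A,hash)→2280, (D,hash)→2460, (D,merge)→3740, (D,nl_idx)→8280, (A,merge)→11630, (A,nl_idx)→12480 …(+2); best=2280 via (A,hash)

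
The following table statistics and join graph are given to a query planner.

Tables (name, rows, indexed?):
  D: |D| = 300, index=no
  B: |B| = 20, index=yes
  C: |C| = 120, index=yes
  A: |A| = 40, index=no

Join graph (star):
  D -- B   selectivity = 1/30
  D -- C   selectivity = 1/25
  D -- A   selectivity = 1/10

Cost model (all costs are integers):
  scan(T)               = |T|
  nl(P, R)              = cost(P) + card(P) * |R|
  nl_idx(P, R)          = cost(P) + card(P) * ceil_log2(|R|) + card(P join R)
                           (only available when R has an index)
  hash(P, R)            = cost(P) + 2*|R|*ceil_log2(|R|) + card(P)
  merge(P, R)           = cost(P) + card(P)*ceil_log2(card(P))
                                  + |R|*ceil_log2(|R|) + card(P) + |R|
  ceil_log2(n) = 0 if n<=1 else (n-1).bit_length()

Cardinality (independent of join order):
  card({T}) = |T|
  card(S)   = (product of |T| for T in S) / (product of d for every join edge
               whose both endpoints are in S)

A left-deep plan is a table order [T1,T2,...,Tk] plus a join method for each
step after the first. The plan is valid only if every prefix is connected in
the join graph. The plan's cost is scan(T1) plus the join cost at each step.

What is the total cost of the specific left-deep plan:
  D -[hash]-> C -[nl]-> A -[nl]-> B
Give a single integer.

step 1: scan D: cost=300, card=300
step 2: join C via hash
    card(P join C) = 300*120/(25) = 1440
    cost = 300 + 2*120*7 + 300 = 2280
step 3: join A via nl
    card(P join A) = 1440*40/(10) = 5760
    cost = 2280 + 1440*40 = 59880
step 4: join B via nl
    card(P join B) = 5760*20/(30) = 3840
    cost = 59880 + 5760*20 = 175080

175080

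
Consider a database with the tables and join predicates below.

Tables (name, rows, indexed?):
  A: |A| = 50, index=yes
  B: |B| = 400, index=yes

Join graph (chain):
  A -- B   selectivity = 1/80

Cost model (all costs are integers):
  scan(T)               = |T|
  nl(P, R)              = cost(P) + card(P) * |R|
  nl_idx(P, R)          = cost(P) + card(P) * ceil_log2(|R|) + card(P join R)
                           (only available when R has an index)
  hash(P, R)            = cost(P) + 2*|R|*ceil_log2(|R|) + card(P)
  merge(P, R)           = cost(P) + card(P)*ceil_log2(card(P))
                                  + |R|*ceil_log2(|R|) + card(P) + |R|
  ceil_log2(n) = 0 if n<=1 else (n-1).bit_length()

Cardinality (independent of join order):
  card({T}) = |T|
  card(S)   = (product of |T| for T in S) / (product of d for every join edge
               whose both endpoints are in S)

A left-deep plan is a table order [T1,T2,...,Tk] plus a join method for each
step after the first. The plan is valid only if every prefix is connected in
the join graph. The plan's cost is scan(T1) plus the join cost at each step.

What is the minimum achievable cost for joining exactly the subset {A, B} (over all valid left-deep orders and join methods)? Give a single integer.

Selinger DP over subsets of {A,B}:
  {A}: scan cost=50, card=50
  {B}: scan cost=400, card=400
  {AB}: card=250; try (B,nl_idx)→750, (A,hash)→1400, (A,nl_idx)→3050, (B,merge)→4400, (A,merge)→4750, (B,hash)→7300 …(+2); best=750 via (B,nl_idx)

750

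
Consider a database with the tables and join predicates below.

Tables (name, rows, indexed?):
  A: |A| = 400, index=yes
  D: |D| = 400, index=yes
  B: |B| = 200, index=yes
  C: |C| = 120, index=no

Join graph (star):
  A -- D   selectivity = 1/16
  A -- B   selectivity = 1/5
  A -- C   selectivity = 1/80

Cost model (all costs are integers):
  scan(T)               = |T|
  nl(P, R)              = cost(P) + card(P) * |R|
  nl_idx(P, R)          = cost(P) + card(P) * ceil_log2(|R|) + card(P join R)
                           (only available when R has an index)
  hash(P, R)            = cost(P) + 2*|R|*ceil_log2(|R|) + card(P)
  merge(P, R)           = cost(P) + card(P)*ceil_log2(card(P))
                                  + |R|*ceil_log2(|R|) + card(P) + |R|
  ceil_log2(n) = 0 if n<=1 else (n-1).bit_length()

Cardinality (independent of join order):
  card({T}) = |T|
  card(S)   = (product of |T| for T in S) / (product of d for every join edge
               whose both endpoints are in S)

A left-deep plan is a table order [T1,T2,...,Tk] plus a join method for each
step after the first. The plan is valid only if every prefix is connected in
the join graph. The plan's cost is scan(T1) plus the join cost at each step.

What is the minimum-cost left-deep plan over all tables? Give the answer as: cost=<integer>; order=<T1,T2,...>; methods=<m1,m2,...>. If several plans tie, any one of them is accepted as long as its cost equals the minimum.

cost=27800; order=C,A,D,B; methods=nl_idx,hash,hash

Selinger DP (subsets sized 1..n):
  {A}: scan cost=400, card=400
  {D}: scan cost=400, card=400
  {B}: scan cost=200, card=200
  {C}: scan cost=120, card=120
  {AD}: card=10000; try (D,hash)→8000, (A,hash)→8000, (D,merge)→8400, (A,merge)→8400, (D,nl_idx)→14000, (A,nl_idx)→14000 …(+2); best=8000 via (D,hash)
  {AB}: card=16000; try (B,hash)→4000, (A,merge)→6000, (B,merge)→6200, (A,hash)→7600, (A,nl_idx)→18000, (B,nl_idx)→19600 …(+2); best=4000 via (B,hash)
  {AC}: card=600; try (A,nl_idx)→1800, (C,hash)→2480, (A,merge)→5080, (C,merge)→5360, (A,hash)→7440, (A,nl)→48120 …(+1); best=1800 via (A,nl_idx)
  {ABD}: card=400000; try (B,hash)→21200, (D,hash)→27200, (B,merge)→159800, (D,merge)→248000, (B,nl_idx)→488000, (D,nl_idx)→548000 …(+2); best=21200 via (B,hash)
  {ACD}: card=15000; try (D,hash)→9600, (D,merge)→12400, (C,hash)→19680, (D,nl_idx)→22200, (C,merge)→158960, (D,nl)→241800 …(+1); best=9600 via (D,hash)
  {ABC}: card=24000; try (B,hash)→5600, (B,merge)→10200, (C,hash)→21680, (B,nl_idx)→30600, (B,nl)→121800, (C,merge)→244960 …(+1); best=5600 via (B,hash)
  {ABCD}: card=600000; try (B,hash)→27800, (D,hash)→36800, (B,merge)→236400, (D,merge)→393600, (C,hash)→422880, (B,nl_idx)→729600 …(+5); best=27800 via (B,hash)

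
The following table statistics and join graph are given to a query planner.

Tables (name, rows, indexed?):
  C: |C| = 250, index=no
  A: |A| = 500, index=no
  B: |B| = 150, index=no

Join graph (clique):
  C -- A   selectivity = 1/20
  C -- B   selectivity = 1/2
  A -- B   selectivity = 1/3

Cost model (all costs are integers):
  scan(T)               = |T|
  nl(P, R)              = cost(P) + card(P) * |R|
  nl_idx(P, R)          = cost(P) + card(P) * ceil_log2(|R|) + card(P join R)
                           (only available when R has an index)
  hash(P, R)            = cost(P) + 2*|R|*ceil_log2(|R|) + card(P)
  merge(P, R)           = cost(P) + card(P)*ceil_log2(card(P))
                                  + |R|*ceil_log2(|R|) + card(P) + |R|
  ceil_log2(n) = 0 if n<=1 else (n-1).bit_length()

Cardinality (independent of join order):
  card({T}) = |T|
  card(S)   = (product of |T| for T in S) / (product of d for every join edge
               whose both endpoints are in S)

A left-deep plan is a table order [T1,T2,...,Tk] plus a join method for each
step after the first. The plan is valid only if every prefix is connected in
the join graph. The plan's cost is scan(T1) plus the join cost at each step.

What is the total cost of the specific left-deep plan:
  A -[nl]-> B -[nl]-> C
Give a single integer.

6325500

step 1: scan A: cost=500, card=500
step 2: join B via nl
    card(P join B) = 500*150/(3) = 25000
    cost = 500 + 500*150 = 75500
step 3: join C via nl
    card(P join C) = 25000*250/(20*2) = 156250
    cost = 75500 + 25000*250 = 6325500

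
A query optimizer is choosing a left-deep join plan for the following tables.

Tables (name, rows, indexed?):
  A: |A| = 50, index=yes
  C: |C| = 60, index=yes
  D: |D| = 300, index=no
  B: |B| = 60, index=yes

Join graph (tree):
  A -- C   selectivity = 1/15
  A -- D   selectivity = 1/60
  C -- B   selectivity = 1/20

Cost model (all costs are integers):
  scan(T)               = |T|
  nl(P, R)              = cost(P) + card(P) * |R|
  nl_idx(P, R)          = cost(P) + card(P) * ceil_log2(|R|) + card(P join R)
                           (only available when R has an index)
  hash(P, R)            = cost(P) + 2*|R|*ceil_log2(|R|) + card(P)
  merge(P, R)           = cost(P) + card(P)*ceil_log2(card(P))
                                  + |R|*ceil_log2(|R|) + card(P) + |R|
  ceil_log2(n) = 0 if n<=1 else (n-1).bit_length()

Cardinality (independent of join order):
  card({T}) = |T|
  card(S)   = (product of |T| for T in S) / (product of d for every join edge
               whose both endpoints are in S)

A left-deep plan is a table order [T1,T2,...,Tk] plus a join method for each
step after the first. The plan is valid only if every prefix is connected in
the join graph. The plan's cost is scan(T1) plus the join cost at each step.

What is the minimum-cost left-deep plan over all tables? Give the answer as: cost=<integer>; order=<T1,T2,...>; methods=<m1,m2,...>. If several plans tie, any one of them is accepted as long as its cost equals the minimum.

cost=3890; order=D,A,C,B; methods=hash,hash,hash

Selinger DP (subsets sized 1..n):
  {A}: scan cost=50, card=50
  {C}: scan cost=60, card=60
  {D}: scan cost=300, card=300
  {B}: scan cost=60, card=60
  {AC}: card=200; try (C,nl_idx)→550, (A,nl_idx)→620, (A,hash)→720, (C,hash)→820, (C,merge)→820, (A,merge)→830 …(+2); best=550 via (C,nl_idx)
  {AD}: card=250; try (A,hash)→1200, (A,nl_idx)→2350, (D,merge)→3400, (A,merge)→3650, (D,hash)→5500, (D,nl)→15050 …(+1); best=1200 via (A,hash)
  {BC}: card=180; try (C,nl_idx)→600, (B,nl_idx)→600, (C,hash)→840, (B,hash)→840, (C,merge)→900, (B,merge)→900 …(+2); best=600 via (C,nl_idx)
  {ACD}: card=1000; try (C,hash)→2170, (C,nl_idx)→3700, (C,merge)→3870, (D,merge)→5350, (D,hash)→6150, (C,nl)→16200 …(+1); best=2170 via (C,hash)
  {ABC}: card=600; try (A,hash)→1380, (B,hash)→1470, (A,nl_idx)→2280, (B,nl_idx)→2350, (A,merge)→2570, (B,merge)→2770 …(+2); best=1380 via (A,hash)
  {ABCD}: card=3000; try (B,hash)→3890, (D,hash)→7380, (D,merge)→10980, (B,nl_idx)→11170, (B,merge)→13590, (B,nl)→62170 …(+1); best=3890 via (B,hash)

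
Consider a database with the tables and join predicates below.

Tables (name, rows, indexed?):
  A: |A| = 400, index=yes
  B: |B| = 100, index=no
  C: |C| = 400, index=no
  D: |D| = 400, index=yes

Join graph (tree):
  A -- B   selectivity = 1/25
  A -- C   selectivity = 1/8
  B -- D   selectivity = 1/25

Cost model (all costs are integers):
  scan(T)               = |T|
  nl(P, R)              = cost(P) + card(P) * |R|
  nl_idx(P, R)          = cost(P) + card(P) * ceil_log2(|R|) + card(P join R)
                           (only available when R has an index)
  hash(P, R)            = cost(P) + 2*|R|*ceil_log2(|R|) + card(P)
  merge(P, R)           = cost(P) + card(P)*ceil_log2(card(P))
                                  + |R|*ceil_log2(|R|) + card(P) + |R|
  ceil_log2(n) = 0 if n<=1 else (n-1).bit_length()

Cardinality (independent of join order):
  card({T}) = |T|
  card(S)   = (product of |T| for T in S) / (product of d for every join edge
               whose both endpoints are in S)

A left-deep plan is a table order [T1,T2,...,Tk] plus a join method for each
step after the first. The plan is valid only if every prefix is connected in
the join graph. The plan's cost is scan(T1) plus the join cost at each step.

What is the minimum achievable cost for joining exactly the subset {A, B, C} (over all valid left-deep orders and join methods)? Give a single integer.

11000

Selinger DP over subsets of {A,B,C}:
  {A}: scan cost=400, card=400
  {B}: scan cost=100, card=100
  {C}: scan cost=400, card=400
  {AB}: card=1600; try (B,hash)→2200, (A,nl_idx)→2600, (A,merge)→4900, (B,merge)→5200, (A,hash)→7400, (A,nl)→40100 …(+1); best=2200 via (B,hash)
  {AC}: card=20000; try (C,hash)→8000, (A,hash)→8000, (C,merge)→8400, (A,merge)→8400, (A,nl_idx)→24000, (C,nl)→160400 …(+1); best=8000 via (C,hash)
  {ABC}: card=80000; try (C,hash)→11000, (C,merge)→25400, (B,hash)→29400, (B,merge)→328800, (C,nl)→642200, (B,nl)→2008000; best=11000 via (C,hash)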